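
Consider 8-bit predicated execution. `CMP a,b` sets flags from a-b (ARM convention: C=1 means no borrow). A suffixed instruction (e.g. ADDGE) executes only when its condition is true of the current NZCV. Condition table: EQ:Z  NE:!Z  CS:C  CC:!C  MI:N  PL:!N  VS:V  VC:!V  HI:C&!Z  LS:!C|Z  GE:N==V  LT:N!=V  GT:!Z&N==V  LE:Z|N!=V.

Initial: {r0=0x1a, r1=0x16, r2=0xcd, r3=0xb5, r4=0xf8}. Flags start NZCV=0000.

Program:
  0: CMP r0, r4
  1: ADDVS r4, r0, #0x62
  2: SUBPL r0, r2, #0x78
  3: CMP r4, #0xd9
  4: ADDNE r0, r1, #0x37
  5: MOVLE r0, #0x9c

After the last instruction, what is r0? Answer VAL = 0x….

0: ✓ CMP  NZCV=0000
1: · ADDVS
2: ✓ SUBPL  r0←0x55
3: ✓ CMP  NZCV=0010
4: ✓ ADDNE  r0←0x4d
5: · MOVLE

VAL = 0x4d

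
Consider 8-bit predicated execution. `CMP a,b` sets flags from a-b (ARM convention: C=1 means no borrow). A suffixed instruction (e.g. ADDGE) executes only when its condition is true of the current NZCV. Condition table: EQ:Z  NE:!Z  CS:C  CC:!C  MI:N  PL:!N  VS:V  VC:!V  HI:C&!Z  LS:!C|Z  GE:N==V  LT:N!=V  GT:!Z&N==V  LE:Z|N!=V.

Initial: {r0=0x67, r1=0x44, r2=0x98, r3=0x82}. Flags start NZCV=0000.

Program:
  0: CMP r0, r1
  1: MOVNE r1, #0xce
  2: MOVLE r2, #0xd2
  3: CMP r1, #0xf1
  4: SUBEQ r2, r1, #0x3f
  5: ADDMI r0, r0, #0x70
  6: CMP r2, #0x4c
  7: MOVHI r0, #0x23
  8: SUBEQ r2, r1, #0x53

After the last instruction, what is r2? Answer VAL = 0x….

[0] flags=0010 → (cmp)
[1] flags=0010 NE?T → r1=0xce
[2] flags=0010 LE?F → skip
[3] flags=1000 → (cmp)
[4] flags=1000 EQ?F → skip
[5] flags=1000 MI?T → r0=0xd7
[6] flags=0011 → (cmp)
[7] flags=0011 HI?T → r0=0x23
[8] flags=0011 EQ?F → skip

VAL = 0x98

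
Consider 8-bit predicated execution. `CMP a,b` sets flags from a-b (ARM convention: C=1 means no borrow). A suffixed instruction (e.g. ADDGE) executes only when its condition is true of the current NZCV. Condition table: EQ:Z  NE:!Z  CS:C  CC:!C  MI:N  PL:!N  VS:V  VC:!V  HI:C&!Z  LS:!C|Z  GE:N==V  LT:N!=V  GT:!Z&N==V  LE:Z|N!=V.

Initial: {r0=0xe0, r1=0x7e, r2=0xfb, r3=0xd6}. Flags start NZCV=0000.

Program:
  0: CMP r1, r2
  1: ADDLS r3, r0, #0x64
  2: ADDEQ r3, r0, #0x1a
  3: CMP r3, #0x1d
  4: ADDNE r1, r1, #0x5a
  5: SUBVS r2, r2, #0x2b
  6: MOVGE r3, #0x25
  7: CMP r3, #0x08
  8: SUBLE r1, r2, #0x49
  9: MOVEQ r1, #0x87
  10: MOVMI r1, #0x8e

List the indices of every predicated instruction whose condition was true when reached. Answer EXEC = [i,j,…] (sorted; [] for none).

[0] flags=1001 → (cmp)
[1] flags=1001 LS?T → r3=0x44
[2] flags=1001 EQ?F → skip
[3] flags=0010 → (cmp)
[4] flags=0010 NE?T → r1=0xd8
[5] flags=0010 VS?F → skip
[6] flags=0010 GE?T → r3=0x25
[7] flags=0010 → (cmp)
[8] flags=0010 LE?F → skip
[9] flags=0010 EQ?F → skip
[10] flags=0010 MI?F → skip

EXEC = [1,4,6]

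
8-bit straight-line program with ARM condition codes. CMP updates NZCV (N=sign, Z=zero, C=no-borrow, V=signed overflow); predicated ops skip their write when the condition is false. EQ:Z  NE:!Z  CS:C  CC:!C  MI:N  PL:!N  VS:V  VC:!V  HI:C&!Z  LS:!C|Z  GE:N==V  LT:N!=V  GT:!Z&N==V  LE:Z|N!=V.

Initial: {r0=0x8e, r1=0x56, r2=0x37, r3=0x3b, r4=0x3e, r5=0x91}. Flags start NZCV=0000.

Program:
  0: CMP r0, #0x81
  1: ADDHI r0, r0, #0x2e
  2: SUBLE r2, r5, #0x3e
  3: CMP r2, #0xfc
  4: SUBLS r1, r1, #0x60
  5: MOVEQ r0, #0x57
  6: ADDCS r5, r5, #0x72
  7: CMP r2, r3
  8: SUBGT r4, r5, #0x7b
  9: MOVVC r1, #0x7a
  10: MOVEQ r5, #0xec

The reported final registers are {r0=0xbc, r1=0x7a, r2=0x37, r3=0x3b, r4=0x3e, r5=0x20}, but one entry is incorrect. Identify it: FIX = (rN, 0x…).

FIX = (r5, 0x91)

0: ✓ CMP  NZCV=0010
1: ✓ ADDHI  r0←0xbc
2: · SUBLE
3: ✓ CMP  NZCV=0000
4: ✓ SUBLS  r1←0xf6
5: · MOVEQ
6: · ADDCS
7: ✓ CMP  NZCV=1000
8: · SUBGT
9: ✓ MOVVC  r1←0x7a
10: · MOVEQ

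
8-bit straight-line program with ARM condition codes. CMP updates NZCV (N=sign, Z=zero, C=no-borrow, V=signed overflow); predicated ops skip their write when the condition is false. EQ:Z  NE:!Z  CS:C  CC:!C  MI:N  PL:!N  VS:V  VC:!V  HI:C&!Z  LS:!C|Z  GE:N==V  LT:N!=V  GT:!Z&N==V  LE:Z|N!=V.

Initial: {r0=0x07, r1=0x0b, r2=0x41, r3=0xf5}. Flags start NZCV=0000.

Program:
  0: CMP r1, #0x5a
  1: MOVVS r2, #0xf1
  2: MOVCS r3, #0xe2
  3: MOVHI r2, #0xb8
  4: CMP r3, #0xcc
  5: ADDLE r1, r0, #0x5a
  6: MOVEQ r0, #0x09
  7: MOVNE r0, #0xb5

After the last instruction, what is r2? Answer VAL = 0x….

[0] flags=1000 → (cmp)
[1] flags=1000 VS?F → skip
[2] flags=1000 CS?F → skip
[3] flags=1000 HI?F → skip
[4] flags=0010 → (cmp)
[5] flags=0010 LE?F → skip
[6] flags=0010 EQ?F → skip
[7] flags=0010 NE?T → r0=0xb5

VAL = 0x41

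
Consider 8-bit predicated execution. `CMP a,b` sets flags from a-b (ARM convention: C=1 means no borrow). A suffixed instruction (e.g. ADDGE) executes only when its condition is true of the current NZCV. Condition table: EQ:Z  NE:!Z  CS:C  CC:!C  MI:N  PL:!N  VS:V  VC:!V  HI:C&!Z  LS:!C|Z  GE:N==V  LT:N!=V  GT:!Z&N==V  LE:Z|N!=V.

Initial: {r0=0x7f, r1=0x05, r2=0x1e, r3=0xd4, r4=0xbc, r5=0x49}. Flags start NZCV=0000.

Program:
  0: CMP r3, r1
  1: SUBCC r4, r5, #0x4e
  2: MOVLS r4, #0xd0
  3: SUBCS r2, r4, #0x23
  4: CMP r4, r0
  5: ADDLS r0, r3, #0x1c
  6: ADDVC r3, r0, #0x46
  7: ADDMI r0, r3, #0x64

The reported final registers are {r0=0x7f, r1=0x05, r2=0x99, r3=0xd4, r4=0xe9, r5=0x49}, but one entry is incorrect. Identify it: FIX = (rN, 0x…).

[0] flags=1010 → (cmp)
[1] flags=1010 CC?F → skip
[2] flags=1010 LS?F → skip
[3] flags=1010 CS?T → r2=0x99
[4] flags=0011 → (cmp)
[5] flags=0011 LS?F → skip
[6] flags=0011 VC?F → skip
[7] flags=0011 MI?F → skip

FIX = (r4, 0xbc)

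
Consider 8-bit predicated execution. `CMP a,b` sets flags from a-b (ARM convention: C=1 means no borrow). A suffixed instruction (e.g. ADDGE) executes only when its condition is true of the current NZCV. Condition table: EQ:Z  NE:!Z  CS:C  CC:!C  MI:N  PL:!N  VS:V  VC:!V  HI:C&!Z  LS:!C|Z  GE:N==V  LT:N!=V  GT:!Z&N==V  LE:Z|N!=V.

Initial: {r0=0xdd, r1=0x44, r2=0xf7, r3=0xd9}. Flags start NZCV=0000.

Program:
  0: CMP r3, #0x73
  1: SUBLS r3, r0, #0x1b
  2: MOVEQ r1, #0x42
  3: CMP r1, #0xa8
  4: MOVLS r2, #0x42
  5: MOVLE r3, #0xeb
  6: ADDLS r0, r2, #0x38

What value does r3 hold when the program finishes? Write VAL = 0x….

0: ✓ CMP  NZCV=0011
1: · SUBLS
2: · MOVEQ
3: ✓ CMP  NZCV=1001
4: ✓ MOVLS  r2←0x42
5: · MOVLE
6: ✓ ADDLS  r0←0x7a

VAL = 0xd9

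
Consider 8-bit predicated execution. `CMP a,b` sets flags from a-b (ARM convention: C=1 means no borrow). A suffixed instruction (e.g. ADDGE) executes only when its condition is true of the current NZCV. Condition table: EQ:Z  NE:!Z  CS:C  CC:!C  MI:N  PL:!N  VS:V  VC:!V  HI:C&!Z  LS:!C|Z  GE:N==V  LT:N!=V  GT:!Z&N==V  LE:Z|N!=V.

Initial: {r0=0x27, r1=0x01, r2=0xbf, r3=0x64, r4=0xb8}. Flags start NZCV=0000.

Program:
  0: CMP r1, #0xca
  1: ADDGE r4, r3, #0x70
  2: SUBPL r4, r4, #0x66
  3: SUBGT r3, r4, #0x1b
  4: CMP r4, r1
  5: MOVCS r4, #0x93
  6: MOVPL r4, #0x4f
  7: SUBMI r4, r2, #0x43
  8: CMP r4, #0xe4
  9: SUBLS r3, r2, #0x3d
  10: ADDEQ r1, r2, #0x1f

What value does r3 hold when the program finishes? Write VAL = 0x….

VAL = 0x82

0: ✓ CMP  NZCV=0000
1: ✓ ADDGE  r4←0xd4
2: ✓ SUBPL  r4←0x6e
3: ✓ SUBGT  r3←0x53
4: ✓ CMP  NZCV=0010
5: ✓ MOVCS  r4←0x93
6: ✓ MOVPL  r4←0x4f
7: · SUBMI
8: ✓ CMP  NZCV=0000
9: ✓ SUBLS  r3←0x82
10: · ADDEQ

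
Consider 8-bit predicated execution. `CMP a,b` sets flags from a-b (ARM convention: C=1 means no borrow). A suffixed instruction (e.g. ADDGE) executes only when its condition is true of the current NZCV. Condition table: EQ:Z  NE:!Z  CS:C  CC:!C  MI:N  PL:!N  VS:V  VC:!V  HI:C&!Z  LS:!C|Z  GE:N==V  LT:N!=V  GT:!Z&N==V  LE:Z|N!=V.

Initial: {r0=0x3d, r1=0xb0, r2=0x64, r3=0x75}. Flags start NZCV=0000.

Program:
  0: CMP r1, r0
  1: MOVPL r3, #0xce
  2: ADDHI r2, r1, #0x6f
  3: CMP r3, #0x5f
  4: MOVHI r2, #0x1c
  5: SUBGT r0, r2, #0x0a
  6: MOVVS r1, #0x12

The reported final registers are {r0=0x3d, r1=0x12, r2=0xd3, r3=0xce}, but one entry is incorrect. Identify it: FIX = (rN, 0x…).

FIX = (r2, 0x1c)

0: ✓ CMP  NZCV=0011
1: ✓ MOVPL  r3←0xce
2: ✓ ADDHI  r2←0x1f
3: ✓ CMP  NZCV=0011
4: ✓ MOVHI  r2←0x1c
5: · SUBGT
6: ✓ MOVVS  r1←0x12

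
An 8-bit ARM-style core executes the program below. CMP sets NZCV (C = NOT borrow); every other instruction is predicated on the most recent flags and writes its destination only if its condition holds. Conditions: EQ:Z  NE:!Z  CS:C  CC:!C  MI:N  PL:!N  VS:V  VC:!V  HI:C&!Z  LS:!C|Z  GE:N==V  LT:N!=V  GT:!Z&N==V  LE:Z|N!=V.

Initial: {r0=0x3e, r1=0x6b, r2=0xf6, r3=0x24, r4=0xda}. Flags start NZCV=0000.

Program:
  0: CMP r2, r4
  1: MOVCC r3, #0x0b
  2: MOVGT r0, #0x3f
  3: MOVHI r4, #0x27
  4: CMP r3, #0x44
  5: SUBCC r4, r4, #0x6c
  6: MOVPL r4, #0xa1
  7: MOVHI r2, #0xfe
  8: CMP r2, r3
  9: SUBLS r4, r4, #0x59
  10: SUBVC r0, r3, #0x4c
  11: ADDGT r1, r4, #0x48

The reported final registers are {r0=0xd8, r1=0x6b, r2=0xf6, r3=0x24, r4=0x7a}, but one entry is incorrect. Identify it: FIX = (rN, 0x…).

FIX = (r4, 0xbb)

[0] flags=0010 → (cmp)
[1] flags=0010 CC?F → skip
[2] flags=0010 GT?T → r0=0x3f
[3] flags=0010 HI?T → r4=0x27
[4] flags=1000 → (cmp)
[5] flags=1000 CC?T → r4=0xbb
[6] flags=1000 PL?F → skip
[7] flags=1000 HI?F → skip
[8] flags=1010 → (cmp)
[9] flags=1010 LS?F → skip
[10] flags=1010 VC?T → r0=0xd8
[11] flags=1010 GT?F → skip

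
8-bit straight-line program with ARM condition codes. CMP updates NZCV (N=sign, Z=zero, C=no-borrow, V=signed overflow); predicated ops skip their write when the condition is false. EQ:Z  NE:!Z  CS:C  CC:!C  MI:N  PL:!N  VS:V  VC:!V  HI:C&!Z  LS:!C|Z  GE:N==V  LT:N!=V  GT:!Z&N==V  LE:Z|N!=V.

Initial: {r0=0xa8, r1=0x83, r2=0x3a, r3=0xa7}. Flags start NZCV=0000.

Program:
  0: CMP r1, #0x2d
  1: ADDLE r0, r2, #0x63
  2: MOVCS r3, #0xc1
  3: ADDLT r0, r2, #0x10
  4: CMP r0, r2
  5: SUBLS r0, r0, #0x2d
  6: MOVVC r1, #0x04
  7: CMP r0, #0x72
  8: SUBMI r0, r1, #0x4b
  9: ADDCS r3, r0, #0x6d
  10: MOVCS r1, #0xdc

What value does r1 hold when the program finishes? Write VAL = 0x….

0: ✓ CMP  NZCV=0011
1: ✓ ADDLE  r0←0x9d
2: ✓ MOVCS  r3←0xc1
3: ✓ ADDLT  r0←0x4a
4: ✓ CMP  NZCV=0010
5: · SUBLS
6: ✓ MOVVC  r1←0x04
7: ✓ CMP  NZCV=1000
8: ✓ SUBMI  r0←0xb9
9: · ADDCS
10: · MOVCS

VAL = 0x04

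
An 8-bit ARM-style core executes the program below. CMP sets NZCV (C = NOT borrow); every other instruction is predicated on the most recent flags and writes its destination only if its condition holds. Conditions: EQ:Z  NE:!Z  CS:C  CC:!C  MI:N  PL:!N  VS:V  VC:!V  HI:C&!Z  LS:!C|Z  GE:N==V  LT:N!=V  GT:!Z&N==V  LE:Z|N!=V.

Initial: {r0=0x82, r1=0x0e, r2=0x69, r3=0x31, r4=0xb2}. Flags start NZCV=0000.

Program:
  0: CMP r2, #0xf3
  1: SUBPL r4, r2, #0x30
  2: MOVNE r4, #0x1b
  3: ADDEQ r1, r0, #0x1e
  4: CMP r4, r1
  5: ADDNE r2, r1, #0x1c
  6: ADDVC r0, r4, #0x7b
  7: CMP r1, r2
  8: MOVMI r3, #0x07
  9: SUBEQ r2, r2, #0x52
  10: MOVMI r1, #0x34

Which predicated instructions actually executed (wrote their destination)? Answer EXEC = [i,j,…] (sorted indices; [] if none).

0: ✓ CMP  NZCV=0000
1: ✓ SUBPL  r4←0x39
2: ✓ MOVNE  r4←0x1b
3: · ADDEQ
4: ✓ CMP  NZCV=0010
5: ✓ ADDNE  r2←0x2a
6: ✓ ADDVC  r0←0x96
7: ✓ CMP  NZCV=1000
8: ✓ MOVMI  r3←0x07
9: · SUBEQ
10: ✓ MOVMI  r1←0x34

EXEC = [1,2,5,6,8,10]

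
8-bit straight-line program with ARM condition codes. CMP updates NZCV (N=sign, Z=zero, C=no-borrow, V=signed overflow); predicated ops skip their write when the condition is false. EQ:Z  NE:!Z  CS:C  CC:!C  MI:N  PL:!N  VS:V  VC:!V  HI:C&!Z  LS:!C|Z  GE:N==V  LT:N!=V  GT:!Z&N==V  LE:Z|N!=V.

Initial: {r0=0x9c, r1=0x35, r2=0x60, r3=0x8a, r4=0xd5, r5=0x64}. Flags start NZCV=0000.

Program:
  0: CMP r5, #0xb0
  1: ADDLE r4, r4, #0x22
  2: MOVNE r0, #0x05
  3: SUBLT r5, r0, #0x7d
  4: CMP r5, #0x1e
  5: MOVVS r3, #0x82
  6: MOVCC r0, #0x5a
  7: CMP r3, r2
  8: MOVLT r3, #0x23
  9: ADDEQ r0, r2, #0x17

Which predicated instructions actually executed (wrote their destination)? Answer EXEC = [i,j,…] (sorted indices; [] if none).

0: ✓ CMP  NZCV=1001
1: · ADDLE
2: ✓ MOVNE  r0←0x05
3: · SUBLT
4: ✓ CMP  NZCV=0010
5: · MOVVS
6: · MOVCC
7: ✓ CMP  NZCV=0011
8: ✓ MOVLT  r3←0x23
9: · ADDEQ

EXEC = [2,8]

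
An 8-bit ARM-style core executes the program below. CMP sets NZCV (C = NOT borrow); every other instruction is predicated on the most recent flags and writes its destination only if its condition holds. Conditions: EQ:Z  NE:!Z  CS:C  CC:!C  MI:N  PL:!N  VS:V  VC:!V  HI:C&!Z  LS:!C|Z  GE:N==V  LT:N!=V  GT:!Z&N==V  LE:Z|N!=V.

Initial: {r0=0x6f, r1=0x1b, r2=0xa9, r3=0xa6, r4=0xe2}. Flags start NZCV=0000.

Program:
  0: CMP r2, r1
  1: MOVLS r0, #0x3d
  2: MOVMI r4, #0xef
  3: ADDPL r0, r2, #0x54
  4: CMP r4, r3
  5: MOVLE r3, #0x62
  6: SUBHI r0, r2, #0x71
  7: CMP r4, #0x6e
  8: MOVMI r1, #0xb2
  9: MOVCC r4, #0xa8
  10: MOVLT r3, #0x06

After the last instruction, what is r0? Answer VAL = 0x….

[0] flags=1010 → (cmp)
[1] flags=1010 LS?F → skip
[2] flags=1010 MI?T → r4=0xef
[3] flags=1010 PL?F → skip
[4] flags=0010 → (cmp)
[5] flags=0010 LE?F → skip
[6] flags=0010 HI?T → r0=0x38
[7] flags=1010 → (cmp)
[8] flags=1010 MI?T → r1=0xb2
[9] flags=1010 CC?F → skip
[10] flags=1010 LT?T → r3=0x06

VAL = 0x38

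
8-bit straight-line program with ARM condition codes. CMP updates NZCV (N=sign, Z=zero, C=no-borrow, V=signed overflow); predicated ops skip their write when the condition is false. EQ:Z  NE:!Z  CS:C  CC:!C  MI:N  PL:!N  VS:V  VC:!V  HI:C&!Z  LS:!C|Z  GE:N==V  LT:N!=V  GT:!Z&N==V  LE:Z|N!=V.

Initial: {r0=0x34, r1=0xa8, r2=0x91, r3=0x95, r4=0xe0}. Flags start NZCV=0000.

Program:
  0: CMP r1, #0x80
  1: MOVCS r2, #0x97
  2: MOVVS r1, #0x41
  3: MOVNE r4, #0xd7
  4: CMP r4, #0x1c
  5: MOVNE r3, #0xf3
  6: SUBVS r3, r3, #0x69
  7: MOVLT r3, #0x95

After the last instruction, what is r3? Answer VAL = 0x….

VAL = 0x95

0: ✓ CMP  NZCV=0010
1: ✓ MOVCS  r2←0x97
2: · MOVVS
3: ✓ MOVNE  r4←0xd7
4: ✓ CMP  NZCV=1010
5: ✓ MOVNE  r3←0xf3
6: · SUBVS
7: ✓ MOVLT  r3←0x95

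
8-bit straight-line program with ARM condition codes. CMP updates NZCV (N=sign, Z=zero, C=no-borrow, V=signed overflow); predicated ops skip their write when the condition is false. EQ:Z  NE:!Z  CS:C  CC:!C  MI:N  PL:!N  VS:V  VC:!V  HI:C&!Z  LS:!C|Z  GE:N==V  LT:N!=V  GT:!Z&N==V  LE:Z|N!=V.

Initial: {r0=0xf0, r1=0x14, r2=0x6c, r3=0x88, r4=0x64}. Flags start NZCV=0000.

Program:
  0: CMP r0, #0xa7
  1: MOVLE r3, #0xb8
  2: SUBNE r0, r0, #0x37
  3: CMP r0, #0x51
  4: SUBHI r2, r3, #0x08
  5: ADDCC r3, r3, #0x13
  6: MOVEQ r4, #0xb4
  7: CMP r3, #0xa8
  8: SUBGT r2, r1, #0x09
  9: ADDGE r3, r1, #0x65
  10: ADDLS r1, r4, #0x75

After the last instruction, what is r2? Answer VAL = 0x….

[0] flags=0010 → (cmp)
[1] flags=0010 LE?F → skip
[2] flags=0010 NE?T → r0=0xb9
[3] flags=0011 → (cmp)
[4] flags=0011 HI?T → r2=0x80
[5] flags=0011 CC?F → skip
[6] flags=0011 EQ?F → skip
[7] flags=1000 → (cmp)
[8] flags=1000 GT?F → skip
[9] flags=1000 GE?F → skip
[10] flags=1000 LS?T → r1=0xd9

VAL = 0x80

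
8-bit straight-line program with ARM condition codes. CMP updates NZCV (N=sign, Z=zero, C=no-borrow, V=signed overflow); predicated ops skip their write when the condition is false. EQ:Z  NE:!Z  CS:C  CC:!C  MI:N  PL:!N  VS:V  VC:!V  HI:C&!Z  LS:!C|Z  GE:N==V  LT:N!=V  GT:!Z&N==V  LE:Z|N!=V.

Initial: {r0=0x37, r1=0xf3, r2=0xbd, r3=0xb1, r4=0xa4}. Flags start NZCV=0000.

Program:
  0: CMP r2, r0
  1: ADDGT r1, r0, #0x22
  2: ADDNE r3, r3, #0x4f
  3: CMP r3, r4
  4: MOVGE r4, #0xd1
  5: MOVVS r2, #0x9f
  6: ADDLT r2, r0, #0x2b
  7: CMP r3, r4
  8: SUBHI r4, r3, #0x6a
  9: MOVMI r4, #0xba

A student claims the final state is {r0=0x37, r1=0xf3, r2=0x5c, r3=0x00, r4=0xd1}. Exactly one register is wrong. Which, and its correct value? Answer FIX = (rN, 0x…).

[0] flags=1010 → (cmp)
[1] flags=1010 GT?F → skip
[2] flags=1010 NE?T → r3=0x00
[3] flags=0000 → (cmp)
[4] flags=0000 GE?T → r4=0xd1
[5] flags=0000 VS?F → skip
[6] flags=0000 LT?F → skip
[7] flags=0000 → (cmp)
[8] flags=0000 HI?F → skip
[9] flags=0000 MI?F → skip

FIX = (r2, 0xbd)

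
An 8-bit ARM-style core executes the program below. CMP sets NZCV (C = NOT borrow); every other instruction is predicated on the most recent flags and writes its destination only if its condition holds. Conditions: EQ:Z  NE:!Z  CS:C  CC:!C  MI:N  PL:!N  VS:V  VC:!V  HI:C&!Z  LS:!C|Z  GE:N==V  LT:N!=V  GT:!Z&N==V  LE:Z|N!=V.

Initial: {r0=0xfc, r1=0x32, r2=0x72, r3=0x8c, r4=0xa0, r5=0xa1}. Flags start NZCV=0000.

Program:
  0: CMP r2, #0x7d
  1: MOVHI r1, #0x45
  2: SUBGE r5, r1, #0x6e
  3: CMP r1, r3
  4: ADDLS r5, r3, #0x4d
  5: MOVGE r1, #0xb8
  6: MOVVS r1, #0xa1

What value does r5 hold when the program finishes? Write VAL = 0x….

[0] flags=1000 → (cmp)
[1] flags=1000 HI?F → skip
[2] flags=1000 GE?F → skip
[3] flags=1001 → (cmp)
[4] flags=1001 LS?T → r5=0xd9
[5] flags=1001 GE?T → r1=0xb8
[6] flags=1001 VS?T → r1=0xa1

VAL = 0xd9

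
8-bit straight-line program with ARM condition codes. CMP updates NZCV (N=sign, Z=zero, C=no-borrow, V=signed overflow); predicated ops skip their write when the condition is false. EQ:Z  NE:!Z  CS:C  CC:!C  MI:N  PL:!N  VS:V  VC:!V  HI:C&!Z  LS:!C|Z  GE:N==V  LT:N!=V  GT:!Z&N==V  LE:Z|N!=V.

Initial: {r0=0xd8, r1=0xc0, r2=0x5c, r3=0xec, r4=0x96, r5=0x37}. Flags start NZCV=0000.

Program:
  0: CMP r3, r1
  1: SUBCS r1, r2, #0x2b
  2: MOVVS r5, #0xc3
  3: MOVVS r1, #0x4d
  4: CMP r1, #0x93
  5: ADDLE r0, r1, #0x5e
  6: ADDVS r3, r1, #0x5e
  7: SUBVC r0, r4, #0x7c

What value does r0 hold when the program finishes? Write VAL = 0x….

[0] flags=0010 → (cmp)
[1] flags=0010 CS?T → r1=0x31
[2] flags=0010 VS?F → skip
[3] flags=0010 VS?F → skip
[4] flags=1001 → (cmp)
[5] flags=1001 LE?F → skip
[6] flags=1001 VS?T → r3=0x8f
[7] flags=1001 VC?F → skip

VAL = 0xd8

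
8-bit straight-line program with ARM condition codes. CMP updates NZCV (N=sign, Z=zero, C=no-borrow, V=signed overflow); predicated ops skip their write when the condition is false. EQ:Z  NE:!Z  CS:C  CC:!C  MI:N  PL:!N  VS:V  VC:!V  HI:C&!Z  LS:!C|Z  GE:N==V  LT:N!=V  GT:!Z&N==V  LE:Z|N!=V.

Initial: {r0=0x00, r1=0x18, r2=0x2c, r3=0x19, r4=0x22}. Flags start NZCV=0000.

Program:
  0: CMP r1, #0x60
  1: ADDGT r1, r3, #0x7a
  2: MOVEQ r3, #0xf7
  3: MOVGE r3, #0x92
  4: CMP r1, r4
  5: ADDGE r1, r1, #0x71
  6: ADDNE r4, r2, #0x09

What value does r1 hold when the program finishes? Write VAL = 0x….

VAL = 0x18

[0] flags=1000 → (cmp)
[1] flags=1000 GT?F → skip
[2] flags=1000 EQ?F → skip
[3] flags=1000 GE?F → skip
[4] flags=1000 → (cmp)
[5] flags=1000 GE?F → skip
[6] flags=1000 NE?T → r4=0x35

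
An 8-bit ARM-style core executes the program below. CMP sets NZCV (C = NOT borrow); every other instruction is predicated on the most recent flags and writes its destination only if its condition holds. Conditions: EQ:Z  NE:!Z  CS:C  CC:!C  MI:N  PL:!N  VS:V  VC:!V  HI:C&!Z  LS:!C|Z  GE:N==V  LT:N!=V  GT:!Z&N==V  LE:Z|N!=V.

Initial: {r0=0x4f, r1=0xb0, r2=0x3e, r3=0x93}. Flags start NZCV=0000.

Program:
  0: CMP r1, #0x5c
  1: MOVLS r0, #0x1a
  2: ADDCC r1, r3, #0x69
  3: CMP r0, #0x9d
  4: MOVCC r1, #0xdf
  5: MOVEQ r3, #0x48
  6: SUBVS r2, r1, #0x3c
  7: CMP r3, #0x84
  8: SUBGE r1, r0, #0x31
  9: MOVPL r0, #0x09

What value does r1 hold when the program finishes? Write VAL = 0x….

VAL = 0x1e

0: ✓ CMP  NZCV=0011
1: · MOVLS
2: · ADDCC
3: ✓ CMP  NZCV=1001
4: ✓ MOVCC  r1←0xdf
5: · MOVEQ
6: ✓ SUBVS  r2←0xa3
7: ✓ CMP  NZCV=0010
8: ✓ SUBGE  r1←0x1e
9: ✓ MOVPL  r0←0x09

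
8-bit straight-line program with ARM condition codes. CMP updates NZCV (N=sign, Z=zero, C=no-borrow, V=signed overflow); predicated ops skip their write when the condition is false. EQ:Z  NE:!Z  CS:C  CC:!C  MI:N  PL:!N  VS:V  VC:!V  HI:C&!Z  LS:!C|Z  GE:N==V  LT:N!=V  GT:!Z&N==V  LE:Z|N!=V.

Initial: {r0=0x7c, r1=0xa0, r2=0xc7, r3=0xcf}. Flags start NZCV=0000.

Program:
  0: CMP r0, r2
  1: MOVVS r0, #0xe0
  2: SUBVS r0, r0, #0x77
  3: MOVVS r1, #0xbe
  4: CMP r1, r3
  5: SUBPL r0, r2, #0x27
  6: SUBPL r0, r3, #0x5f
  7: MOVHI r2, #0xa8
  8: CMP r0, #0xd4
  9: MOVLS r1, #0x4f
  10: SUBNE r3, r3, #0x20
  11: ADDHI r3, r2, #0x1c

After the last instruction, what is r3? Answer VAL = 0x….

[0] flags=1001 → (cmp)
[1] flags=1001 VS?T → r0=0xe0
[2] flags=1001 VS?T → r0=0x69
[3] flags=1001 VS?T → r1=0xbe
[4] flags=1000 → (cmp)
[5] flags=1000 PL?F → skip
[6] flags=1000 PL?F → skip
[7] flags=1000 HI?F → skip
[8] flags=1001 → (cmp)
[9] flags=1001 LS?T → r1=0x4f
[10] flags=1001 NE?T → r3=0xaf
[11] flags=1001 HI?F → skip

VAL = 0xaf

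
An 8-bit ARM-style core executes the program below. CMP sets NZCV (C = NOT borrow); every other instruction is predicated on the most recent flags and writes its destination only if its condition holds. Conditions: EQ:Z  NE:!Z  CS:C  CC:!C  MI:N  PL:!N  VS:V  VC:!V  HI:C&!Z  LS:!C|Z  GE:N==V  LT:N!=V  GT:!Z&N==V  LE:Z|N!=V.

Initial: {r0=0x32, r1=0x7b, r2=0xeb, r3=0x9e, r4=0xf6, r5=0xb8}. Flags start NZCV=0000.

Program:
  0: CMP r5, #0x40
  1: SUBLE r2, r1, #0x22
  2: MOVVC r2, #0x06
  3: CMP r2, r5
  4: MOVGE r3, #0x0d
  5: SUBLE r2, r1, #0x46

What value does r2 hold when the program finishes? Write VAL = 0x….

VAL = 0x59

0: ✓ CMP  NZCV=0011
1: ✓ SUBLE  r2←0x59
2: · MOVVC
3: ✓ CMP  NZCV=1001
4: ✓ MOVGE  r3←0x0d
5: · SUBLE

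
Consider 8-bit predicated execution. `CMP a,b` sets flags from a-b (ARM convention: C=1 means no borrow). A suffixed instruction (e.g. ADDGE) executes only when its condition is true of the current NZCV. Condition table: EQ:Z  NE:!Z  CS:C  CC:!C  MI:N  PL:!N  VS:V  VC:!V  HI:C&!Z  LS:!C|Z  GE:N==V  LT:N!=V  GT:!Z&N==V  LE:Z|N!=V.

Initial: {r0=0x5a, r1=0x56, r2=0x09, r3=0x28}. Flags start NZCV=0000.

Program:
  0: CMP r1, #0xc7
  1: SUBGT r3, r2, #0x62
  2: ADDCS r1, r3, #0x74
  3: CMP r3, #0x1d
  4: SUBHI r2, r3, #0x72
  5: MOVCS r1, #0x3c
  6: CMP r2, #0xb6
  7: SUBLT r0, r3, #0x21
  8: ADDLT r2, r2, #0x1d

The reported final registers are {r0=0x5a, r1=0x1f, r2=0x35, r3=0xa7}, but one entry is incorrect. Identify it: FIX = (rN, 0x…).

FIX = (r1, 0x3c)

[0] flags=1001 → (cmp)
[1] flags=1001 GT?T → r3=0xa7
[2] flags=1001 CS?F → skip
[3] flags=1010 → (cmp)
[4] flags=1010 HI?T → r2=0x35
[5] flags=1010 CS?T → r1=0x3c
[6] flags=0000 → (cmp)
[7] flags=0000 LT?F → skip
[8] flags=0000 LT?F → skip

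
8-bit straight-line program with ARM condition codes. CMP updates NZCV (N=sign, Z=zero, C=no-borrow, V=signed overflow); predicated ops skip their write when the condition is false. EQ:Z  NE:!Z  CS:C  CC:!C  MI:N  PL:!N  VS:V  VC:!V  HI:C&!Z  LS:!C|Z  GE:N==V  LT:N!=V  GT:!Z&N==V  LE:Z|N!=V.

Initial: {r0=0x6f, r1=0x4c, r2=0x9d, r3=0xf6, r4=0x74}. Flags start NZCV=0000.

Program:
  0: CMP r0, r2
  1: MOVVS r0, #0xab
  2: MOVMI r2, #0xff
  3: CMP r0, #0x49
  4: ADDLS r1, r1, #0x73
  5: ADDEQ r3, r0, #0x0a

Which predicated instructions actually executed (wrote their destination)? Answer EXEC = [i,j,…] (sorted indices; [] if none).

0: ✓ CMP  NZCV=1001
1: ✓ MOVVS  r0←0xab
2: ✓ MOVMI  r2←0xff
3: ✓ CMP  NZCV=0011
4: · ADDLS
5: · ADDEQ

EXEC = [1,2]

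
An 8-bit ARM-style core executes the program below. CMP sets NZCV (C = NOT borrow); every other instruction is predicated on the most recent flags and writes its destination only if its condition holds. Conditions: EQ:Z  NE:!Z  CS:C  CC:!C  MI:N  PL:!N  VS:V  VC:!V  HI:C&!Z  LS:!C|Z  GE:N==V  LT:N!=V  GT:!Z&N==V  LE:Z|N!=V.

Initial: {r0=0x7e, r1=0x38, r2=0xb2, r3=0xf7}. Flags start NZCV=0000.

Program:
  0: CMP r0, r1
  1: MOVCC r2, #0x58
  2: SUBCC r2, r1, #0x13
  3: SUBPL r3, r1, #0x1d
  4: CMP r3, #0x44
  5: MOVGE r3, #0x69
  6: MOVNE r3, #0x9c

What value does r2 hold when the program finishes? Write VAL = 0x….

[0] flags=0010 → (cmp)
[1] flags=0010 CC?F → skip
[2] flags=0010 CC?F → skip
[3] flags=0010 PL?T → r3=0x1b
[4] flags=1000 → (cmp)
[5] flags=1000 GE?F → skip
[6] flags=1000 NE?T → r3=0x9c

VAL = 0xb2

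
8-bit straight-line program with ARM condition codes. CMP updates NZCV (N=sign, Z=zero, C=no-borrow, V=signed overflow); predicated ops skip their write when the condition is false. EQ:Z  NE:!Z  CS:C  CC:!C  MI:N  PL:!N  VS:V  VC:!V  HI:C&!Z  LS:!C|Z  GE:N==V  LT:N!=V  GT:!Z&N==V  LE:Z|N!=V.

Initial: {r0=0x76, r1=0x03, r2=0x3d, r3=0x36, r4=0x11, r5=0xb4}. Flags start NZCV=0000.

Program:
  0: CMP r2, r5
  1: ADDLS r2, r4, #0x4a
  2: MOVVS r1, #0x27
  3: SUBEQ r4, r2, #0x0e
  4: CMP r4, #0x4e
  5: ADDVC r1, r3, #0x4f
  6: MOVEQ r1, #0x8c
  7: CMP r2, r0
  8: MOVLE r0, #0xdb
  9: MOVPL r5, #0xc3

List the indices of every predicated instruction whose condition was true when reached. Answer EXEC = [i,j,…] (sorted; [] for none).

EXEC = [1,2,5,8]

0: ✓ CMP  NZCV=1001
1: ✓ ADDLS  r2←0x5b
2: ✓ MOVVS  r1←0x27
3: · SUBEQ
4: ✓ CMP  NZCV=1000
5: ✓ ADDVC  r1←0x85
6: · MOVEQ
7: ✓ CMP  NZCV=1000
8: ✓ MOVLE  r0←0xdb
9: · MOVPL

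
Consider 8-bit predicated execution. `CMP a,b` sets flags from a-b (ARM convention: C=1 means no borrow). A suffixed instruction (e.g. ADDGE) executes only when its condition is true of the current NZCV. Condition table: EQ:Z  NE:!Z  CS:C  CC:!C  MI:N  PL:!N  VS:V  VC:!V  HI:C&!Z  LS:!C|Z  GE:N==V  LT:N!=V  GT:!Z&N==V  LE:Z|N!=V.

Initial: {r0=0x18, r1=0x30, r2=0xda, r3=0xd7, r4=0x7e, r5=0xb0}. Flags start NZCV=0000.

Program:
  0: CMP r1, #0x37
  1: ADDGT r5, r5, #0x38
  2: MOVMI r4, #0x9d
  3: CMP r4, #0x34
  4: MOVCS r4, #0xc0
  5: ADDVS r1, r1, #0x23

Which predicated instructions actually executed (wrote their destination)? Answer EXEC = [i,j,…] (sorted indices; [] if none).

EXEC = [2,4,5]

[0] flags=1000 → (cmp)
[1] flags=1000 GT?F → skip
[2] flags=1000 MI?T → r4=0x9d
[3] flags=0011 → (cmp)
[4] flags=0011 CS?T → r4=0xc0
[5] flags=0011 VS?T → r1=0x53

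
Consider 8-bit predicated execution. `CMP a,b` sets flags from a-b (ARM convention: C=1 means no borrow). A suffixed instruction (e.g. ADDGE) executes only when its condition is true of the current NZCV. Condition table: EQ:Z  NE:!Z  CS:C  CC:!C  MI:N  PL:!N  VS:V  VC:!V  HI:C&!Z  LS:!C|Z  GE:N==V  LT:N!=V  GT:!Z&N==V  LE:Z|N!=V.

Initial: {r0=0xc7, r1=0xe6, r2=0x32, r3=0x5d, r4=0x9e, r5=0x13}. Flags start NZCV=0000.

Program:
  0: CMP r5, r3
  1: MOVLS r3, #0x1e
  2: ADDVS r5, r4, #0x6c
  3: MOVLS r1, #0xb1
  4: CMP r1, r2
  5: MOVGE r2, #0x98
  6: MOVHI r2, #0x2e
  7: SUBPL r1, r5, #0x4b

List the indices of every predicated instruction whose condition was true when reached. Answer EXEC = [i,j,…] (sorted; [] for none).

[0] flags=1000 → (cmp)
[1] flags=1000 LS?T → r3=0x1e
[2] flags=1000 VS?F → skip
[3] flags=1000 LS?T → r1=0xb1
[4] flags=0011 → (cmp)
[5] flags=0011 GE?F → skip
[6] flags=0011 HI?T → r2=0x2e
[7] flags=0011 PL?T → r1=0xc8

EXEC = [1,3,6,7]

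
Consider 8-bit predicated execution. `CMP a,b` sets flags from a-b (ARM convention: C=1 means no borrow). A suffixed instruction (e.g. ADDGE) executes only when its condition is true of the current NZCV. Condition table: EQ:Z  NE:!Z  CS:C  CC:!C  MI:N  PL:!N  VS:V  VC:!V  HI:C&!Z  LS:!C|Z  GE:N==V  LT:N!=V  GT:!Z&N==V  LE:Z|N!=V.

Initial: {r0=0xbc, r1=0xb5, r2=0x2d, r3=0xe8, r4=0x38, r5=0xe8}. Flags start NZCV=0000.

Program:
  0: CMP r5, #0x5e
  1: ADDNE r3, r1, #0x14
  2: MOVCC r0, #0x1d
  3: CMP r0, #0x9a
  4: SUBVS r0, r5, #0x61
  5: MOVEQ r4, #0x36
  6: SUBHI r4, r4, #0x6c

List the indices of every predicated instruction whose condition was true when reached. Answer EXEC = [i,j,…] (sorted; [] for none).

0: ✓ CMP  NZCV=1010
1: ✓ ADDNE  r3←0xc9
2: · MOVCC
3: ✓ CMP  NZCV=0010
4: · SUBVS
5: · MOVEQ
6: ✓ SUBHI  r4←0xcc

EXEC = [1,6]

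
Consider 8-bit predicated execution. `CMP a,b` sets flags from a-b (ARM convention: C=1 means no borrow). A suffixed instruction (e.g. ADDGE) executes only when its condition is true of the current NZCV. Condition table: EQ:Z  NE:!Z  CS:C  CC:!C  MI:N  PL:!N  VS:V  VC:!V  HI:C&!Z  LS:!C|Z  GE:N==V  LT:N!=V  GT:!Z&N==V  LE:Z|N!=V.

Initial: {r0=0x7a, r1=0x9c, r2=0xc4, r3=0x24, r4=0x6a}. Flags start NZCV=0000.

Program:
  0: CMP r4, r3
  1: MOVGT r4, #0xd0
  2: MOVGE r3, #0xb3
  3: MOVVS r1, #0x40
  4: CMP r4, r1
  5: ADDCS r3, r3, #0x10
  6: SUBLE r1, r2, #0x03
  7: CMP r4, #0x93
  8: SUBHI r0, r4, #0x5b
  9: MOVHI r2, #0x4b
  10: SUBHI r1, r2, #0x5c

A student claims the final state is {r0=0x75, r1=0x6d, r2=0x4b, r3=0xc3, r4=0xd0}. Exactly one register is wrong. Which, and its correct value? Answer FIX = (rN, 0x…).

0: ✓ CMP  NZCV=0010
1: ✓ MOVGT  r4←0xd0
2: ✓ MOVGE  r3←0xb3
3: · MOVVS
4: ✓ CMP  NZCV=0010
5: ✓ ADDCS  r3←0xc3
6: · SUBLE
7: ✓ CMP  NZCV=0010
8: ✓ SUBHI  r0←0x75
9: ✓ MOVHI  r2←0x4b
10: ✓ SUBHI  r1←0xef

FIX = (r1, 0xef)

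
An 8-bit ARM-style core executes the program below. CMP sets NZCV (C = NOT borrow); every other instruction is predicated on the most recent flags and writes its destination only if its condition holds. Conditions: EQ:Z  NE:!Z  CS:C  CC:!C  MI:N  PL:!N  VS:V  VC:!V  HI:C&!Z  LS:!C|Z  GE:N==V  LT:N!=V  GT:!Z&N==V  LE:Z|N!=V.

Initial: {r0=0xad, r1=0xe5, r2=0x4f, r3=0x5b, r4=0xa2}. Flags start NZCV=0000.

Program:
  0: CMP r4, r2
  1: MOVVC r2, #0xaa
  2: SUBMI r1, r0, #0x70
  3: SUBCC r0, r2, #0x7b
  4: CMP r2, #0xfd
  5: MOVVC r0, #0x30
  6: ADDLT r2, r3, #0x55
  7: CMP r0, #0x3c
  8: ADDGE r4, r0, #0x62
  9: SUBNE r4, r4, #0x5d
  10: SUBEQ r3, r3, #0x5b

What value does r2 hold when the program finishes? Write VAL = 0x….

VAL = 0x4f

0: ✓ CMP  NZCV=0011
1: · MOVVC
2: · SUBMI
3: · SUBCC
4: ✓ CMP  NZCV=0000
5: ✓ MOVVC  r0←0x30
6: · ADDLT
7: ✓ CMP  NZCV=1000
8: · ADDGE
9: ✓ SUBNE  r4←0x45
10: · SUBEQ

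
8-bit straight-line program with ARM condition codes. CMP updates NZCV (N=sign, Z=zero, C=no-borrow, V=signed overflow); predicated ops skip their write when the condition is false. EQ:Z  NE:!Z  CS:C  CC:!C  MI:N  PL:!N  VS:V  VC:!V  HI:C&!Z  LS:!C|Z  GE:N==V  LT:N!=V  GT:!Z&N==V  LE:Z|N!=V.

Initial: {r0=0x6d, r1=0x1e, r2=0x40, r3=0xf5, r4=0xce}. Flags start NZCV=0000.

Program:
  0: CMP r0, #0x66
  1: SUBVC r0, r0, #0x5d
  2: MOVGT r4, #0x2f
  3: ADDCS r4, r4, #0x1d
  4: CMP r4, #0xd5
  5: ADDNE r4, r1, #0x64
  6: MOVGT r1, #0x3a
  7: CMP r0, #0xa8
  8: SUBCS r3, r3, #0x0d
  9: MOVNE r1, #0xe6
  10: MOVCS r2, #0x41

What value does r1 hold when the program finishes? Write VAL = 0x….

VAL = 0xe6

[0] flags=0010 → (cmp)
[1] flags=0010 VC?T → r0=0x10
[2] flags=0010 GT?T → r4=0x2f
[3] flags=0010 CS?T → r4=0x4c
[4] flags=0000 → (cmp)
[5] flags=0000 NE?T → r4=0x82
[6] flags=0000 GT?T → r1=0x3a
[7] flags=0000 → (cmp)
[8] flags=0000 CS?F → skip
[9] flags=0000 NE?T → r1=0xe6
[10] flags=0000 CS?F → skip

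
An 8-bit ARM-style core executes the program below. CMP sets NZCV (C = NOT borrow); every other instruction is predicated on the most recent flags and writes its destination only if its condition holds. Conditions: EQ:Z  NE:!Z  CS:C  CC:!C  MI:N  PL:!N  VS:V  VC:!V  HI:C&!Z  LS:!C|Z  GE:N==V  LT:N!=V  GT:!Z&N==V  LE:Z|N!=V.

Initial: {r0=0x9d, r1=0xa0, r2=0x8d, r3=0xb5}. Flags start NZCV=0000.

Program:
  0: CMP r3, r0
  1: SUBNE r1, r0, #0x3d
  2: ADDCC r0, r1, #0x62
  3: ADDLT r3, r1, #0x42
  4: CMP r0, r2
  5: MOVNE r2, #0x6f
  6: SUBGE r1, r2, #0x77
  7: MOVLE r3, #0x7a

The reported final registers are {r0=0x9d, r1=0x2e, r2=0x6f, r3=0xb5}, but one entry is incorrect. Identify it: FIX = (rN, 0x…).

FIX = (r1, 0xf8)

[0] flags=0010 → (cmp)
[1] flags=0010 NE?T → r1=0x60
[2] flags=0010 CC?F → skip
[3] flags=0010 LT?F → skip
[4] flags=0010 → (cmp)
[5] flags=0010 NE?T → r2=0x6f
[6] flags=0010 GE?T → r1=0xf8
[7] flags=0010 LE?F → skip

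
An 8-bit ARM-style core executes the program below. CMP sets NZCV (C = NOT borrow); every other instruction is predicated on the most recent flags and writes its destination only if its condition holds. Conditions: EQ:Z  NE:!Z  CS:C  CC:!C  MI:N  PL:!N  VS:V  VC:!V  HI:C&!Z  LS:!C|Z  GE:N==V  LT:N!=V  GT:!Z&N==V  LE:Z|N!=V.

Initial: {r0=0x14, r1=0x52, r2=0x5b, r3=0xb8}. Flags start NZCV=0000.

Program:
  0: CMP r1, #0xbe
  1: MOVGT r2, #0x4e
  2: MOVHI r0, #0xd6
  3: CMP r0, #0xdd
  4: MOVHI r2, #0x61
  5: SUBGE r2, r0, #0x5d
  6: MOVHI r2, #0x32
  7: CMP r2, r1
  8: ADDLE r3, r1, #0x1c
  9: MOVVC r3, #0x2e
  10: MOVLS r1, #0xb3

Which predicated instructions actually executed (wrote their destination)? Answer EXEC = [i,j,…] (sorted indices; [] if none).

EXEC = [1,5,8]

0: ✓ CMP  NZCV=1001
1: ✓ MOVGT  r2←0x4e
2: · MOVHI
3: ✓ CMP  NZCV=0000
4: · MOVHI
5: ✓ SUBGE  r2←0xb7
6: · MOVHI
7: ✓ CMP  NZCV=0011
8: ✓ ADDLE  r3←0x6e
9: · MOVVC
10: · MOVLS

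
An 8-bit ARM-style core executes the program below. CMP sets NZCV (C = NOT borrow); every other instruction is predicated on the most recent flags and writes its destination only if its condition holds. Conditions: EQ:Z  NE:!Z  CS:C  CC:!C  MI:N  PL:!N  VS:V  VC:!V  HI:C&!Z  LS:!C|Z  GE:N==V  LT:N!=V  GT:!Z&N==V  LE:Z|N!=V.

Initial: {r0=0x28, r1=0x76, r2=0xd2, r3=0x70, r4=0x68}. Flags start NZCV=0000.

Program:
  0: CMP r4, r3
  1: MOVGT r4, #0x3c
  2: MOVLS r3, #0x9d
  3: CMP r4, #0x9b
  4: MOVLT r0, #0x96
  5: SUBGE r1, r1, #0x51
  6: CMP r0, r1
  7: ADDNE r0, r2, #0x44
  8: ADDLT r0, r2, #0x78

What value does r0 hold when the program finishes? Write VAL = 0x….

VAL = 0x16

[0] flags=1000 → (cmp)
[1] flags=1000 GT?F → skip
[2] flags=1000 LS?T → r3=0x9d
[3] flags=1001 → (cmp)
[4] flags=1001 LT?F → skip
[5] flags=1001 GE?T → r1=0x25
[6] flags=0010 → (cmp)
[7] flags=0010 NE?T → r0=0x16
[8] flags=0010 LT?F → skip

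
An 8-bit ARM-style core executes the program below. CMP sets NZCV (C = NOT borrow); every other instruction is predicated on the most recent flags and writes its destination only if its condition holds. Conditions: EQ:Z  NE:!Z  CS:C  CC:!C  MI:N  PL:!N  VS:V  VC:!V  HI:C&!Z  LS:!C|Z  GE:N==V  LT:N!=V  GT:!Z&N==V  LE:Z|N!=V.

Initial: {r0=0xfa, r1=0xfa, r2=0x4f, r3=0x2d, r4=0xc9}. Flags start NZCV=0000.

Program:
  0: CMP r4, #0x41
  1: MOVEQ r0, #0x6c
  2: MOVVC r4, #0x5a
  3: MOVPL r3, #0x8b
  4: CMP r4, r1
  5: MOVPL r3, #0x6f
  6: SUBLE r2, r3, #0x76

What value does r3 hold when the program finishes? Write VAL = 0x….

0: ✓ CMP  NZCV=1010
1: · MOVEQ
2: ✓ MOVVC  r4←0x5a
3: · MOVPL
4: ✓ CMP  NZCV=0000
5: ✓ MOVPL  r3←0x6f
6: · SUBLE

VAL = 0x6f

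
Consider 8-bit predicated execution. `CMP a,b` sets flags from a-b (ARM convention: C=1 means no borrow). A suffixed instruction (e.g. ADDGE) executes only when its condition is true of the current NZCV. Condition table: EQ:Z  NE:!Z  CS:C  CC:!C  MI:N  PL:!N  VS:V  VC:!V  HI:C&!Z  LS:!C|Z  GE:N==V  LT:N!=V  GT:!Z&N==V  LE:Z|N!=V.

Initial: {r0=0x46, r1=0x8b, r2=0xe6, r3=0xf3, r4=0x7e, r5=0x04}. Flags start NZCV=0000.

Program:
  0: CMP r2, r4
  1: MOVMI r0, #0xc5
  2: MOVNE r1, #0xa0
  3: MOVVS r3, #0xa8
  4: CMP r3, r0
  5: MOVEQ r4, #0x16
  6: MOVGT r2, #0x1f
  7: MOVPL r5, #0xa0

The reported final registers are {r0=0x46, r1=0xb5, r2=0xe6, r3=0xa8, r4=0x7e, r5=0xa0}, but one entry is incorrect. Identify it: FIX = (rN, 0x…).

FIX = (r1, 0xa0)

[0] flags=0011 → (cmp)
[1] flags=0011 MI?F → skip
[2] flags=0011 NE?T → r1=0xa0
[3] flags=0011 VS?T → r3=0xa8
[4] flags=0011 → (cmp)
[5] flags=0011 EQ?F → skip
[6] flags=0011 GT?F → skip
[7] flags=0011 PL?T → r5=0xa0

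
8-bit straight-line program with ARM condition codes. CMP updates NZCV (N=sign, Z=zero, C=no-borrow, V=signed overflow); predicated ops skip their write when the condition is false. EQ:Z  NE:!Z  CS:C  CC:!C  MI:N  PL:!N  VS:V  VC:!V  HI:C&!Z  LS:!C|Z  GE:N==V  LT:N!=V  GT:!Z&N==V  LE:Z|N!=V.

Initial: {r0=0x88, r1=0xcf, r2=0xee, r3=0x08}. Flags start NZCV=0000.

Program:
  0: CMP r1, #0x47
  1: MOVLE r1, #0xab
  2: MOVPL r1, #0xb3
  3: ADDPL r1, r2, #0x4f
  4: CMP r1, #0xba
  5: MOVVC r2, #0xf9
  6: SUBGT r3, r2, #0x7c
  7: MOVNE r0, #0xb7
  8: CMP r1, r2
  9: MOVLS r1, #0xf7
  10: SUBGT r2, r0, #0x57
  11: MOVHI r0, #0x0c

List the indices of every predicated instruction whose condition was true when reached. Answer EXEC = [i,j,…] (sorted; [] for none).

EXEC = [1,5,7,9]

[0] flags=1010 → (cmp)
[1] flags=1010 LE?T → r1=0xab
[2] flags=1010 PL?F → skip
[3] flags=1010 PL?F → skip
[4] flags=1000 → (cmp)
[5] flags=1000 VC?T → r2=0xf9
[6] flags=1000 GT?F → skip
[7] flags=1000 NE?T → r0=0xb7
[8] flags=1000 → (cmp)
[9] flags=1000 LS?T → r1=0xf7
[10] flags=1000 GT?F → skip
[11] flags=1000 HI?F → skip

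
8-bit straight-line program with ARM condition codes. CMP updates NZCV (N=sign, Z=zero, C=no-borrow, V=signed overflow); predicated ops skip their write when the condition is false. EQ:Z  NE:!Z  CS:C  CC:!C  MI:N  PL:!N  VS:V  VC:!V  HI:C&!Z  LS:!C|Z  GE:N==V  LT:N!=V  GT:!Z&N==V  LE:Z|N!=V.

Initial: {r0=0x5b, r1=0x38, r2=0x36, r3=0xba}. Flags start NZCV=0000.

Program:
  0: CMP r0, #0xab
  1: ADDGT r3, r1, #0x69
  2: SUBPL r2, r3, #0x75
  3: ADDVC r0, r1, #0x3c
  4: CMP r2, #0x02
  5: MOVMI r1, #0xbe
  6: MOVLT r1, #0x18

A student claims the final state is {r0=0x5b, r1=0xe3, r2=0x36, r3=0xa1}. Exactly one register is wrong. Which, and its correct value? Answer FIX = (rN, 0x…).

[0] flags=1001 → (cmp)
[1] flags=1001 GT?T → r3=0xa1
[2] flags=1001 PL?F → skip
[3] flags=1001 VC?F → skip
[4] flags=0010 → (cmp)
[5] flags=0010 MI?F → skip
[6] flags=0010 LT?F → skip

FIX = (r1, 0x38)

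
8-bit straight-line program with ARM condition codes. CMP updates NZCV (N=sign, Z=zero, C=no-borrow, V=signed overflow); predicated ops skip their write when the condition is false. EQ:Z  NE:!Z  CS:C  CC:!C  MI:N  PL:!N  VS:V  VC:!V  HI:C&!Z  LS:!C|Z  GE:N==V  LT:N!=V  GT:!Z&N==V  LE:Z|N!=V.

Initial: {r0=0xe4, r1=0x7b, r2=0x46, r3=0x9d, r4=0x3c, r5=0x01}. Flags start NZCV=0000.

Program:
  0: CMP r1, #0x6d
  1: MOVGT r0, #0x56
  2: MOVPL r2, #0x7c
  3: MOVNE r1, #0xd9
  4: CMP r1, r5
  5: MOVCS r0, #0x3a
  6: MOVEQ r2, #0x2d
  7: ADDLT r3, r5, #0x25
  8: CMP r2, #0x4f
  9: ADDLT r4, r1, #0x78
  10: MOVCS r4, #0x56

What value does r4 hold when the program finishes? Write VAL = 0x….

VAL = 0x56

0: ✓ CMP  NZCV=0010
1: ✓ MOVGT  r0←0x56
2: ✓ MOVPL  r2←0x7c
3: ✓ MOVNE  r1←0xd9
4: ✓ CMP  NZCV=1010
5: ✓ MOVCS  r0←0x3a
6: · MOVEQ
7: ✓ ADDLT  r3←0x26
8: ✓ CMP  NZCV=0010
9: · ADDLT
10: ✓ MOVCS  r4←0x56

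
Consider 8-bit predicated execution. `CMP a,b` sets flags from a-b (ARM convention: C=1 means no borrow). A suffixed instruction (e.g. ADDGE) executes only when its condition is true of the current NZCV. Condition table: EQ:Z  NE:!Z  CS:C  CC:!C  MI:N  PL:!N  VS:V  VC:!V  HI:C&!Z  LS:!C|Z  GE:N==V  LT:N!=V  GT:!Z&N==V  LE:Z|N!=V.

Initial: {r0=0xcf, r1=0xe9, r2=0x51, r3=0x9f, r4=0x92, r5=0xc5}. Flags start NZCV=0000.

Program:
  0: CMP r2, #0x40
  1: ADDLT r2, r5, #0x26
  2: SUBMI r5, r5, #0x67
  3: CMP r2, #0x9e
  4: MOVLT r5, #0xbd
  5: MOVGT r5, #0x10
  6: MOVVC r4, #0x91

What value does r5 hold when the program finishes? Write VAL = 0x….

0: ✓ CMP  NZCV=0010
1: · ADDLT
2: · SUBMI
3: ✓ CMP  NZCV=1001
4: · MOVLT
5: ✓ MOVGT  r5←0x10
6: · MOVVC

VAL = 0x10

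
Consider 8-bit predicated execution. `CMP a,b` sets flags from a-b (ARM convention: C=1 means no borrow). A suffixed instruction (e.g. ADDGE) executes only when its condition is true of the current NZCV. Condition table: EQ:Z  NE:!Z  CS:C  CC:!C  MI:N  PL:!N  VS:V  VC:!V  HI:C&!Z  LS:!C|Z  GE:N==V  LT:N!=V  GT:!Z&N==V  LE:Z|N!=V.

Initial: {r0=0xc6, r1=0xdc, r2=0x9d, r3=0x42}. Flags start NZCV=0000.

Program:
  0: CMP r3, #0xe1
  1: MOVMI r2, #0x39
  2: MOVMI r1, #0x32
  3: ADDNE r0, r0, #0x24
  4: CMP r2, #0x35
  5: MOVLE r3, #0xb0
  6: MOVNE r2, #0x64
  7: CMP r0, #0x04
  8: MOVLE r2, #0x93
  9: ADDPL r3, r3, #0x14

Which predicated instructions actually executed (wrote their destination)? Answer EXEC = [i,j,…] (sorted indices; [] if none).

EXEC = [3,5,6,8]

[0] flags=0000 → (cmp)
[1] flags=0000 MI?F → skip
[2] flags=0000 MI?F → skip
[3] flags=0000 NE?T → r0=0xea
[4] flags=0011 → (cmp)
[5] flags=0011 LE?T → r3=0xb0
[6] flags=0011 NE?T → r2=0x64
[7] flags=1010 → (cmp)
[8] flags=1010 LE?T → r2=0x93
[9] flags=1010 PL?F → skip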